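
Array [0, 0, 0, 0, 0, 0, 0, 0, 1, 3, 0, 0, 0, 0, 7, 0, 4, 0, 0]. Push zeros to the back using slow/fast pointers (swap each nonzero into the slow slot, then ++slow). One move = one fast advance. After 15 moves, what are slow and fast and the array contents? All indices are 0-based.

slow=0 fast=0: a[fast]=0, fast++
slow=0 fast=1: a[fast]=0, fast++
slow=0 fast=2: a[fast]=0, fast++
slow=0 fast=3: a[fast]=0, fast++
slow=0 fast=4: a[fast]=0, fast++
slow=0 fast=5: a[fast]=0, fast++
slow=0 fast=6: a[fast]=0, fast++
slow=0 fast=7: a[fast]=0, fast++
slow=0 fast=8: a[fast]=1≠0 swap→a[0]=1, slow++,fast++
slow=1 fast=9: a[fast]=3≠0 swap→a[1]=3, slow++,fast++
slow=2 fast=10: a[fast]=0, fast++
slow=2 fast=11: a[fast]=0, fast++
slow=2 fast=12: a[fast]=0, fast++
slow=2 fast=13: a[fast]=0, fast++
slow=2 fast=14: a[fast]=7≠0 swap→a[2]=7, slow++,fast++

slow=3, fast=15, a=[1, 3, 7, 0, 0, 0, 0, 0, 0, 0, 0, 0, 0, 0, 0, 0, 4, 0, 0]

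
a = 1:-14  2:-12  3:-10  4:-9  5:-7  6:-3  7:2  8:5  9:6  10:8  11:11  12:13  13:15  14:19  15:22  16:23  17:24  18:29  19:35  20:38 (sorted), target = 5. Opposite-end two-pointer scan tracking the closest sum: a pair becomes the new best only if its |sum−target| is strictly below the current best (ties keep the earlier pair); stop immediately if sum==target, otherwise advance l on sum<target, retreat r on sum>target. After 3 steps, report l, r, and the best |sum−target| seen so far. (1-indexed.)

[1,20] -14+38=24 d=19 * → r--
[1,19] -14+35=21 d=16 * → r--
[1,18] -14+29=15 d=10 * → r--

l=1, r=17, best |Δ|=10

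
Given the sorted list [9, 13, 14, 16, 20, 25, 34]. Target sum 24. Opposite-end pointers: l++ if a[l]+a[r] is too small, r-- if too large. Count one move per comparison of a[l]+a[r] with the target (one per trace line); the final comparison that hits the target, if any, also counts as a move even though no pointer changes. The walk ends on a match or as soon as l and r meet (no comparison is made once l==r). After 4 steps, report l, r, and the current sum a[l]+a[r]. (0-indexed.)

l=0, r=2, sum=23

l=0 r=6: 9+34=43 >24, r--
l=0 r=5: 9+25=34 >24, r--
l=0 r=4: 9+20=29 >24, r--
l=0 r=3: 9+16=25 >24, r--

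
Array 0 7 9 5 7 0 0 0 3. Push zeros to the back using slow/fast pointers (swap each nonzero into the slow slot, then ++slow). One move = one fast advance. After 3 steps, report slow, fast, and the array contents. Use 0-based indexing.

(s=0,f=0) a[fast]=0 → fast++
(s=0,f=1) a[fast]=7≠0 swap→a[0]=7 → slow++,fast++
(s=1,f=2) a[fast]=9≠0 swap→a[1]=9 → slow++,fast++

slow=2, fast=3, a=[7, 9, 0, 5, 7, 0, 0, 0, 3]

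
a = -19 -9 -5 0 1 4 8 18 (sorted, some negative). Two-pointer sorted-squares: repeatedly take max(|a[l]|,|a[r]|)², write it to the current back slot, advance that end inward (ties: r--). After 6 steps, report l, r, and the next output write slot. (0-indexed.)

l=3, r=4, next write slot=1

[0,7] |-19|>|18| out[7]=361 → l++
[1,7] |-9|<=|18| out[6]=324 → r--
[1,6] |-9|>|8| out[5]=81 → l++
[2,6] |-5|<=|8| out[4]=64 → r--
[2,5] |-5|>|4| out[3]=25 → l++
[3,5] |0|<=|4| out[2]=16 → r--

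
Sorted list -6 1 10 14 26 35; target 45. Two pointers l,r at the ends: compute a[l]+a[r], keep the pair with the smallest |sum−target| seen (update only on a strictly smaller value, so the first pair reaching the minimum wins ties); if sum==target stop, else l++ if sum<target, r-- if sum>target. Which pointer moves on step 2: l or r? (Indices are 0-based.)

[0,5] -6+35=29 d=16 * → l++
[1,5] 1+35=36 d=9 * → l++

l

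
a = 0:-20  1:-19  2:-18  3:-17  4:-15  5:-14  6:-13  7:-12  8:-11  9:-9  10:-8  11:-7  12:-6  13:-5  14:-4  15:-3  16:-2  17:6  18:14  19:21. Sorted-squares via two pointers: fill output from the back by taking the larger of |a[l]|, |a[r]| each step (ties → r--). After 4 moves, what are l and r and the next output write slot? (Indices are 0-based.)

l=0 r=19: |-20|<=|21| out[19]=441, r--
l=0 r=18: |-20|>|14| out[18]=400, l++
l=1 r=18: |-19|>|14| out[17]=361, l++
l=2 r=18: |-18|>|14| out[16]=324, l++

l=3, r=18, next write slot=15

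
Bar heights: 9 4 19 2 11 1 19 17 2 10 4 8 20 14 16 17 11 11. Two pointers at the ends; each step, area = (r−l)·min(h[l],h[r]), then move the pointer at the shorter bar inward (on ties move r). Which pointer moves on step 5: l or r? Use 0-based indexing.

r

l=0 r=17: min(9,11)*17=153 best=153 *, l++
l=1 r=17: min(4,11)*16=64 best=153, l++
l=2 r=17: min(19,11)*15=165 best=165 *, r--
l=2 r=16: min(19,11)*14=154 best=165, r--
l=2 r=15: min(19,17)*13=221 best=221 *, r--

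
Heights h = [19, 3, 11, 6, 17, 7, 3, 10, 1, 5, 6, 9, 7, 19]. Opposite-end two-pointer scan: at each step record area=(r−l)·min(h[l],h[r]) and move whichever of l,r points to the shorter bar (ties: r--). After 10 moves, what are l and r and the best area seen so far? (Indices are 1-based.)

l=1, r=4, best area=247

l=1 r=14: min(19,19)*13=247 best=247 *, r--
l=1 r=13: min(19,7)*12=84 best=247, r--
l=1 r=12: min(19,9)*11=99 best=247, r--
l=1 r=11: min(19,6)*10=60 best=247, r--
l=1 r=10: min(19,5)*9=45 best=247, r--
l=1 r=9: min(19,1)*8=8 best=247, r--
l=1 r=8: min(19,10)*7=70 best=247, r--
l=1 r=7: min(19,3)*6=18 best=247, r--
l=1 r=6: min(19,7)*5=35 best=247, r--
l=1 r=5: min(19,17)*4=68 best=247, r--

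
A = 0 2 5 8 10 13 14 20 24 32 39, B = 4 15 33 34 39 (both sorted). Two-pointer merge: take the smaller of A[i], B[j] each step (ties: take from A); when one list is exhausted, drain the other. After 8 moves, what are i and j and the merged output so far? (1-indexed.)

i=8, j=2, merged so far=[0, 2, 4, 5, 8, 10, 13, 14]

[i=1,j=1] A[i]=0<=B[j]=4 take 0 → i++
[i=2,j=1] A[i]=2<=B[j]=4 take 2 → i++
[i=3,j=1] A[i]=5>B[j]=4 take 4 → j++
[i=3,j=2] A[i]=5<=B[j]=15 take 5 → i++
[i=4,j=2] A[i]=8<=B[j]=15 take 8 → i++
[i=5,j=2] A[i]=10<=B[j]=15 take 10 → i++
[i=6,j=2] A[i]=13<=B[j]=15 take 13 → i++
[i=7,j=2] A[i]=14<=B[j]=15 take 14 → i++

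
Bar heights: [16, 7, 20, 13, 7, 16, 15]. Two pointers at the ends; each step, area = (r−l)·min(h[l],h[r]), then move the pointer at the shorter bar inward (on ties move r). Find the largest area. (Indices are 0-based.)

max area = 90

[0,6] min(16,15)*6=90 best=90 * → r--
[0,5] min(16,16)*5=80 best=90 → r--
[0,4] min(16,7)*4=28 best=90 → r--
[0,3] min(16,13)*3=39 best=90 → r--
[0,2] min(16,20)*2=32 best=90 → l++
[1,2] min(7,20)*1=7 best=90 → l++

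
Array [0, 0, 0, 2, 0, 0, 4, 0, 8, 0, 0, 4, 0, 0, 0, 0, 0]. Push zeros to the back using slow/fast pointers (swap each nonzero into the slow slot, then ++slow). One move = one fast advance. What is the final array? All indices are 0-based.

slow=0 fast=0: a[fast]=0, fast++
slow=0 fast=1: a[fast]=0, fast++
slow=0 fast=2: a[fast]=0, fast++
slow=0 fast=3: a[fast]=2≠0 swap→a[0]=2, slow++,fast++
slow=1 fast=4: a[fast]=0, fast++
slow=1 fast=5: a[fast]=0, fast++
slow=1 fast=6: a[fast]=4≠0 swap→a[1]=4, slow++,fast++
slow=2 fast=7: a[fast]=0, fast++
slow=2 fast=8: a[fast]=8≠0 swap→a[2]=8, slow++,fast++
slow=3 fast=9: a[fast]=0, fast++
slow=3 fast=10: a[fast]=0, fast++
slow=3 fast=11: a[fast]=4≠0 swap→a[3]=4, slow++,fast++
slow=4 fast=12: a[fast]=0, fast++
slow=4 fast=13: a[fast]=0, fast++
slow=4 fast=14: a[fast]=0, fast++
slow=4 fast=15: a[fast]=0, fast++
slow=4 fast=16: a[fast]=0, fast++

[2, 4, 8, 4, 0, 0, 0, 0, 0, 0, 0, 0, 0, 0, 0, 0, 0]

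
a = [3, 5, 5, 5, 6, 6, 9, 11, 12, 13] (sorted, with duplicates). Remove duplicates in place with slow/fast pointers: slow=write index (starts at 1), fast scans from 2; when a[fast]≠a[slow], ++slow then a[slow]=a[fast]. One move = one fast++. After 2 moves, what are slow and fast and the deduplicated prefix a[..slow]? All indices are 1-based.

slow=2, fast=4, prefix=[3, 5]

slow=1 fast=2: a[fast]=5≠a[slow]=3 write a[2]=5, slow++,fast++
slow=2 fast=3: a[fast]=5=a[slow] dup, fast++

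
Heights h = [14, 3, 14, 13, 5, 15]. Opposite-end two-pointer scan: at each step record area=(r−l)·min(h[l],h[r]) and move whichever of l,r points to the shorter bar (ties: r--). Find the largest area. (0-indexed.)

l=0 r=5: min(14,15)*5=70 best=70 *, l++
l=1 r=5: min(3,15)*4=12 best=70, l++
l=2 r=5: min(14,15)*3=42 best=70, l++
l=3 r=5: min(13,15)*2=26 best=70, l++
l=4 r=5: min(5,15)*1=5 best=70, l++

max area = 70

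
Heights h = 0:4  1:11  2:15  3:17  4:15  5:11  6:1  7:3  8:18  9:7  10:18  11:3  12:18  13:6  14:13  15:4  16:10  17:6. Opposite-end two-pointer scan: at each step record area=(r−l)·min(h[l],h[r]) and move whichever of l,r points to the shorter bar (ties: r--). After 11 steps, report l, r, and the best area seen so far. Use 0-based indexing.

l=6, r=12, best area=156

l=0 r=17: min(4,6)*17=68 best=68 *, l++
l=1 r=17: min(11,6)*16=96 best=96 *, r--
l=1 r=16: min(11,10)*15=150 best=150 *, r--
l=1 r=15: min(11,4)*14=56 best=150, r--
l=1 r=14: min(11,13)*13=143 best=150, l++
l=2 r=14: min(15,13)*12=156 best=156 *, r--
l=2 r=13: min(15,6)*11=66 best=156, r--
l=2 r=12: min(15,18)*10=150 best=156, l++
l=3 r=12: min(17,18)*9=153 best=156, l++
l=4 r=12: min(15,18)*8=120 best=156, l++
l=5 r=12: min(11,18)*7=77 best=156, l++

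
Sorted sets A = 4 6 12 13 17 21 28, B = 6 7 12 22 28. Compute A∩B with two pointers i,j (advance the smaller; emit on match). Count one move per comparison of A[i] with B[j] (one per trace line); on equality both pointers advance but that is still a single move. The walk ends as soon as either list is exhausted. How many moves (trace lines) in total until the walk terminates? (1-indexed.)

9 moves

i=1 j=1: 4<6, i++
i=2 j=1: 6==6 emit, i++,j++
i=3 j=2: 12>7, j++
i=3 j=3: 12==12 emit, i++,j++
i=4 j=4: 13<22, i++
i=5 j=4: 17<22, i++
i=6 j=4: 21<22, i++
i=7 j=4: 28>22, j++
i=7 j=5: 28==28 emit, i++,j++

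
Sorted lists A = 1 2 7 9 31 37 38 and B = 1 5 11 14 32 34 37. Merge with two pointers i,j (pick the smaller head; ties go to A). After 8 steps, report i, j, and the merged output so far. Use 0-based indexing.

i=0 j=0: A[i]=1<=B[j]=1 take 1, i++
i=1 j=0: A[i]=2>B[j]=1 take 1, j++
i=1 j=1: A[i]=2<=B[j]=5 take 2, i++
i=2 j=1: A[i]=7>B[j]=5 take 5, j++
i=2 j=2: A[i]=7<=B[j]=11 take 7, i++
i=3 j=2: A[i]=9<=B[j]=11 take 9, i++
i=4 j=2: A[i]=31>B[j]=11 take 11, j++
i=4 j=3: A[i]=31>B[j]=14 take 14, j++

i=4, j=4, merged so far=[1, 1, 2, 5, 7, 9, 11, 14]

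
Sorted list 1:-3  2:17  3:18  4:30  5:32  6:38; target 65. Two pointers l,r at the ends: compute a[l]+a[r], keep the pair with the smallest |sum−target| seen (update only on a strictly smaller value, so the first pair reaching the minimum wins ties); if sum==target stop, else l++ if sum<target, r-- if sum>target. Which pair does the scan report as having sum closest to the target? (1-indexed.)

l=1 r=6: -3+38=35 d=30 *, l++
l=2 r=6: 17+38=55 d=10 *, l++
l=3 r=6: 18+38=56 d=9 *, l++
l=4 r=6: 30+38=68 d=3 *, r--
l=4 r=5: 30+32=62 d=3, l++

pair (30, 38) with sum 68 (|Δ|=3)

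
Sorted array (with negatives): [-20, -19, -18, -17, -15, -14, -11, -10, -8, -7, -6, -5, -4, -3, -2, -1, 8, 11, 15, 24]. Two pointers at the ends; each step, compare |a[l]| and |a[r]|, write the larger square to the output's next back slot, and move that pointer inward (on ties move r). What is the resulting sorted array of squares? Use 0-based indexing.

[0,19] |-20|<=|24| out[19]=576 → r--
[0,18] |-20|>|15| out[18]=400 → l++
[1,18] |-19|>|15| out[17]=361 → l++
[2,18] |-18|>|15| out[16]=324 → l++
[3,18] |-17|>|15| out[15]=289 → l++
[4,18] |-15|<=|15| out[14]=225 → r--
[4,17] |-15|>|11| out[13]=225 → l++
[5,17] |-14|>|11| out[12]=196 → l++
[6,17] |-11|<=|11| out[11]=121 → r--
[6,16] |-11|>|8| out[10]=121 → l++
[7,16] |-10|>|8| out[9]=100 → l++
[8,16] |-8|<=|8| out[8]=64 → r--
[8,15] |-8|>|-1| out[7]=64 → l++
[9,15] |-7|>|-1| out[6]=49 → l++
[10,15] |-6|>|-1| out[5]=36 → l++
[11,15] |-5|>|-1| out[4]=25 → l++
[12,15] |-4|>|-1| out[3]=16 → l++
[13,15] |-3|>|-1| out[2]=9 → l++
[14,15] |-2|>|-1| out[1]=4 → l++
[15,15] |-1|<=|-1| out[0]=1 → r--

[1, 4, 9, 16, 25, 36, 49, 64, 64, 100, 121, 121, 196, 225, 225, 289, 324, 361, 400, 576]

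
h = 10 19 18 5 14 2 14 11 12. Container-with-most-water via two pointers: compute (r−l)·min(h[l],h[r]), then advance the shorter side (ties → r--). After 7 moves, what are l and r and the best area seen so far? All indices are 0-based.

l=1, r=2, best area=84

[0,8] min(10,12)*8=80 best=80 * → l++
[1,8] min(19,12)*7=84 best=84 * → r--
[1,7] min(19,11)*6=66 best=84 → r--
[1,6] min(19,14)*5=70 best=84 → r--
[1,5] min(19,2)*4=8 best=84 → r--
[1,4] min(19,14)*3=42 best=84 → r--
[1,3] min(19,5)*2=10 best=84 → r--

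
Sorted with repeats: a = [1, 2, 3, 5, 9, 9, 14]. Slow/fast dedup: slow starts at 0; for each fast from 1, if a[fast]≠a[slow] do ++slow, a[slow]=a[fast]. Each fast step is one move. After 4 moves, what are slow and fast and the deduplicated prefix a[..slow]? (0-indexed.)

(s=0,f=1) a[fast]=2≠a[slow]=1 write a[1]=2 → slow++,fast++
(s=1,f=2) a[fast]=3≠a[slow]=2 write a[2]=3 → slow++,fast++
(s=2,f=3) a[fast]=5≠a[slow]=3 write a[3]=5 → slow++,fast++
(s=3,f=4) a[fast]=9≠a[slow]=5 write a[4]=9 → slow++,fast++

slow=4, fast=5, prefix=[1, 2, 3, 5, 9]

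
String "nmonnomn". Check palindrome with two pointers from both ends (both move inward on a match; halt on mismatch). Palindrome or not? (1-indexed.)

palindrome

[1,8] 'n'=='n' → l++,r--
[2,7] 'm'=='m' → l++,r--
[3,6] 'o'=='o' → l++,r--
[4,5] 'n'=='n' → l++,r--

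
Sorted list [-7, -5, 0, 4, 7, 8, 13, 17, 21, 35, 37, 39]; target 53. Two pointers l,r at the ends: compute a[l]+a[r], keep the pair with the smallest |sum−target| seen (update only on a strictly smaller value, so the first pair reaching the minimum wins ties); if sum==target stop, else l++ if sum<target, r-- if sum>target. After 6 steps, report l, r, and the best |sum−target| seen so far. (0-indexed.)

l=0 r=11: -7+39=32 d=21 *, l++
l=1 r=11: -5+39=34 d=19 *, l++
l=2 r=11: 0+39=39 d=14 *, l++
l=3 r=11: 4+39=43 d=10 *, l++
l=4 r=11: 7+39=46 d=7 *, l++
l=5 r=11: 8+39=47 d=6 *, l++

l=6, r=11, best |Δ|=6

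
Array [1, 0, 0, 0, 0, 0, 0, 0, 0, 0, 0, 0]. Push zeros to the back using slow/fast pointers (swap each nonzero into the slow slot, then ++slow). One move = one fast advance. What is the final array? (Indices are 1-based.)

[1, 0, 0, 0, 0, 0, 0, 0, 0, 0, 0, 0]

(s=1,f=1) a[fast]=1≠0 swap→a[1]=1 → slow++,fast++
(s=2,f=2) a[fast]=0 → fast++
(s=2,f=3) a[fast]=0 → fast++
(s=2,f=4) a[fast]=0 → fast++
(s=2,f=5) a[fast]=0 → fast++
(s=2,f=6) a[fast]=0 → fast++
(s=2,f=7) a[fast]=0 → fast++
(s=2,f=8) a[fast]=0 → fast++
(s=2,f=9) a[fast]=0 → fast++
(s=2,f=10) a[fast]=0 → fast++
(s=2,f=11) a[fast]=0 → fast++
(s=2,f=12) a[fast]=0 → fast++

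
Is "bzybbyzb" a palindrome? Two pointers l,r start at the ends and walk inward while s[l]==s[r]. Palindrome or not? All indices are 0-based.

palindrome

[0,7] 'b'=='b' → l++,r--
[1,6] 'z'=='z' → l++,r--
[2,5] 'y'=='y' → l++,r--
[3,4] 'b'=='b' → l++,r--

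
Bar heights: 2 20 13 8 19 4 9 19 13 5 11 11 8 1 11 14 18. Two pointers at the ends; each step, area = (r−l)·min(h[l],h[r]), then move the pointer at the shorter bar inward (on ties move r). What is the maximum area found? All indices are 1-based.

max area = 270

l=1 r=17: min(2,18)*16=32 best=32 *, l++
l=2 r=17: min(20,18)*15=270 best=270 *, r--
l=2 r=16: min(20,14)*14=196 best=270, r--
l=2 r=15: min(20,11)*13=143 best=270, r--
l=2 r=14: min(20,1)*12=12 best=270, r--
l=2 r=13: min(20,8)*11=88 best=270, r--
l=2 r=12: min(20,11)*10=110 best=270, r--
l=2 r=11: min(20,11)*9=99 best=270, r--
l=2 r=10: min(20,5)*8=40 best=270, r--
l=2 r=9: min(20,13)*7=91 best=270, r--
l=2 r=8: min(20,19)*6=114 best=270, r--
l=2 r=7: min(20,9)*5=45 best=270, r--
l=2 r=6: min(20,4)*4=16 best=270, r--
l=2 r=5: min(20,19)*3=57 best=270, r--
l=2 r=4: min(20,8)*2=16 best=270, r--
l=2 r=3: min(20,13)*1=13 best=270, r--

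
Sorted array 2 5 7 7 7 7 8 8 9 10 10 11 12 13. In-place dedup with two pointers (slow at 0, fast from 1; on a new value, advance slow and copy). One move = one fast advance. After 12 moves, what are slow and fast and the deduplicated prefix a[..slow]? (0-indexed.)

slow=7, fast=13, prefix=[2, 5, 7, 8, 9, 10, 11, 12]

slow=0 fast=1: a[fast]=5≠a[slow]=2 write a[1]=5, slow++,fast++
slow=1 fast=2: a[fast]=7≠a[slow]=5 write a[2]=7, slow++,fast++
slow=2 fast=3: a[fast]=7=a[slow] dup, fast++
slow=2 fast=4: a[fast]=7=a[slow] dup, fast++
slow=2 fast=5: a[fast]=7=a[slow] dup, fast++
slow=2 fast=6: a[fast]=8≠a[slow]=7 write a[3]=8, slow++,fast++
slow=3 fast=7: a[fast]=8=a[slow] dup, fast++
slow=3 fast=8: a[fast]=9≠a[slow]=8 write a[4]=9, slow++,fast++
slow=4 fast=9: a[fast]=10≠a[slow]=9 write a[5]=10, slow++,fast++
slow=5 fast=10: a[fast]=10=a[slow] dup, fast++
slow=5 fast=11: a[fast]=11≠a[slow]=10 write a[6]=11, slow++,fast++
slow=6 fast=12: a[fast]=12≠a[slow]=11 write a[7]=12, slow++,fast++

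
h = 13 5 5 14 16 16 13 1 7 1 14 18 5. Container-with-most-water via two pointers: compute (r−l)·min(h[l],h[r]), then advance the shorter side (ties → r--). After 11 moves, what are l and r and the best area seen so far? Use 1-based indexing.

l=11, r=12, best area=143

[1,13] min(13,5)*12=60 best=60 * → r--
[1,12] min(13,18)*11=143 best=143 * → l++
[2,12] min(5,18)*10=50 best=143 → l++
[3,12] min(5,18)*9=45 best=143 → l++
[4,12] min(14,18)*8=112 best=143 → l++
[5,12] min(16,18)*7=112 best=143 → l++
[6,12] min(16,18)*6=96 best=143 → l++
[7,12] min(13,18)*5=65 best=143 → l++
[8,12] min(1,18)*4=4 best=143 → l++
[9,12] min(7,18)*3=21 best=143 → l++
[10,12] min(1,18)*2=2 best=143 → l++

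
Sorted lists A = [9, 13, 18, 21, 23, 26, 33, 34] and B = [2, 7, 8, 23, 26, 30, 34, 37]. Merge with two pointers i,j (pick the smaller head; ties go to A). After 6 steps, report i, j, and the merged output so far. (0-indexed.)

i=3, j=3, merged so far=[2, 7, 8, 9, 13, 18]

i=0 j=0: A[i]=9>B[j]=2 take 2, j++
i=0 j=1: A[i]=9>B[j]=7 take 7, j++
i=0 j=2: A[i]=9>B[j]=8 take 8, j++
i=0 j=3: A[i]=9<=B[j]=23 take 9, i++
i=1 j=3: A[i]=13<=B[j]=23 take 13, i++
i=2 j=3: A[i]=18<=B[j]=23 take 18, i++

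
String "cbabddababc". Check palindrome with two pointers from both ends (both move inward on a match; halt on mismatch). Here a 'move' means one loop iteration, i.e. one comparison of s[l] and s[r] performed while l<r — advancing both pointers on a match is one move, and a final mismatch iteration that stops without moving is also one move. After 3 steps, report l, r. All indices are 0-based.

l=3, r=7

l=0 r=10: 'c'=='c', l++,r--
l=1 r=9: 'b'=='b', l++,r--
l=2 r=8: 'a'=='a', l++,r--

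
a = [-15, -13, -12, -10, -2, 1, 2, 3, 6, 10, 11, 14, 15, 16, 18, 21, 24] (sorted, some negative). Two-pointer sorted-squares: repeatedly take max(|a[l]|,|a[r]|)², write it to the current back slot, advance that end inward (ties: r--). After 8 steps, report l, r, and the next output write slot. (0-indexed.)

[0,16] |-15|<=|24| out[16]=576 → r--
[0,15] |-15|<=|21| out[15]=441 → r--
[0,14] |-15|<=|18| out[14]=324 → r--
[0,13] |-15|<=|16| out[13]=256 → r--
[0,12] |-15|<=|15| out[12]=225 → r--
[0,11] |-15|>|14| out[11]=225 → l++
[1,11] |-13|<=|14| out[10]=196 → r--
[1,10] |-13|>|11| out[9]=169 → l++

l=2, r=10, next write slot=8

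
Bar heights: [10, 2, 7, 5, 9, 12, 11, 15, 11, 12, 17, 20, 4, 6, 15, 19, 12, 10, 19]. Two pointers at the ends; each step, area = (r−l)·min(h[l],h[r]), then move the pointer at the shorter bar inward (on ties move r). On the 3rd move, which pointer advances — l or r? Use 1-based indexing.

[1,19] min(10,19)*18=180 best=180 * → l++
[2,19] min(2,19)*17=34 best=180 → l++
[3,19] min(7,19)*16=112 best=180 → l++

l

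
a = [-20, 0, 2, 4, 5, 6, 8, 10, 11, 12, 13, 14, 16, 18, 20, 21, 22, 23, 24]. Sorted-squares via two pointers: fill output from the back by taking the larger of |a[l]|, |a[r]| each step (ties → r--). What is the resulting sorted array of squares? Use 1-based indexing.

l=1 r=19: |-20|<=|24| out[19]=576, r--
l=1 r=18: |-20|<=|23| out[18]=529, r--
l=1 r=17: |-20|<=|22| out[17]=484, r--
l=1 r=16: |-20|<=|21| out[16]=441, r--
l=1 r=15: |-20|<=|20| out[15]=400, r--
l=1 r=14: |-20|>|18| out[14]=400, l++
l=2 r=14: |0|<=|18| out[13]=324, r--
l=2 r=13: |0|<=|16| out[12]=256, r--
l=2 r=12: |0|<=|14| out[11]=196, r--
l=2 r=11: |0|<=|13| out[10]=169, r--
l=2 r=10: |0|<=|12| out[9]=144, r--
l=2 r=9: |0|<=|11| out[8]=121, r--
l=2 r=8: |0|<=|10| out[7]=100, r--
l=2 r=7: |0|<=|8| out[6]=64, r--
l=2 r=6: |0|<=|6| out[5]=36, r--
l=2 r=5: |0|<=|5| out[4]=25, r--
l=2 r=4: |0|<=|4| out[3]=16, r--
l=2 r=3: |0|<=|2| out[2]=4, r--
l=2 r=2: |0|<=|0| out[1]=0, r--

[0, 4, 16, 25, 36, 64, 100, 121, 144, 169, 196, 256, 324, 400, 400, 441, 484, 529, 576]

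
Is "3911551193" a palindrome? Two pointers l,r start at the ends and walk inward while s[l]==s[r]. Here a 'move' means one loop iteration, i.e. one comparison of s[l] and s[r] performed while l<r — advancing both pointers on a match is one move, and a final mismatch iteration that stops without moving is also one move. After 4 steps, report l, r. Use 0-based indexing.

[0,9] '3'=='3' → l++,r--
[1,8] '9'=='9' → l++,r--
[2,7] '1'=='1' → l++,r--
[3,6] '1'=='1' → l++,r--

l=4, r=5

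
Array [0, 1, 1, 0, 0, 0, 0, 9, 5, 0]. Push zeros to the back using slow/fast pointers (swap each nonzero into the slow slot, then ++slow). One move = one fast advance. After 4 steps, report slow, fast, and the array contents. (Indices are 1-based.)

slow=3, fast=5, a=[1, 1, 0, 0, 0, 0, 0, 9, 5, 0]

slow=1 fast=1: a[fast]=0, fast++
slow=1 fast=2: a[fast]=1≠0 swap→a[1]=1, slow++,fast++
slow=2 fast=3: a[fast]=1≠0 swap→a[2]=1, slow++,fast++
slow=3 fast=4: a[fast]=0, fast++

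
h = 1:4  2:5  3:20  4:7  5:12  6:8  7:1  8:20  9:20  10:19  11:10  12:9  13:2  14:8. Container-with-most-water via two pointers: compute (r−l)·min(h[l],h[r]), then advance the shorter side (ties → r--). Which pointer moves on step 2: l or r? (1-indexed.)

l

[1,14] min(4,8)*13=52 best=52 * → l++
[2,14] min(5,8)*12=60 best=60 * → l++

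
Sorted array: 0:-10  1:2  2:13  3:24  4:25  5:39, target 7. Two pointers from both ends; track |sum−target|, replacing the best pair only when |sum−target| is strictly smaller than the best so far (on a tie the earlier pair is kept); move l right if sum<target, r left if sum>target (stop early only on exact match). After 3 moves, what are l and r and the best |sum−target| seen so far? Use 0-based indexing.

l=0, r=2, best |Δ|=7

[0,5] -10+39=29 d=22 * → r--
[0,4] -10+25=15 d=8 * → r--
[0,3] -10+24=14 d=7 * → r--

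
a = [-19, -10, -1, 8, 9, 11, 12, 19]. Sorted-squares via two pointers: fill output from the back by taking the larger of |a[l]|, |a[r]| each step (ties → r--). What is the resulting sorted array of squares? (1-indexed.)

l=1 r=8: |-19|<=|19| out[8]=361, r--
l=1 r=7: |-19|>|12| out[7]=361, l++
l=2 r=7: |-10|<=|12| out[6]=144, r--
l=2 r=6: |-10|<=|11| out[5]=121, r--
l=2 r=5: |-10|>|9| out[4]=100, l++
l=3 r=5: |-1|<=|9| out[3]=81, r--
l=3 r=4: |-1|<=|8| out[2]=64, r--
l=3 r=3: |-1|<=|-1| out[1]=1, r--

[1, 64, 81, 100, 121, 144, 361, 361]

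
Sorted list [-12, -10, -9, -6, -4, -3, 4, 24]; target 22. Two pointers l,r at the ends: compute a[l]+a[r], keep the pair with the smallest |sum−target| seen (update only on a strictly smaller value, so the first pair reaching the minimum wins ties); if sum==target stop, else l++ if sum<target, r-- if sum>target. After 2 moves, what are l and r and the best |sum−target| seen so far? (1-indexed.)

l=1 r=8: -12+24=12 d=10 *, l++
l=2 r=8: -10+24=14 d=8 *, l++

l=3, r=8, best |Δ|=8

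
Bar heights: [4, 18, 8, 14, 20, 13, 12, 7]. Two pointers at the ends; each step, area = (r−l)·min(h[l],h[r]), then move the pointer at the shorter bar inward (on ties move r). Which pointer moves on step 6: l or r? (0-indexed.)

l

[0,7] min(4,7)*7=28 best=28 * → l++
[1,7] min(18,7)*6=42 best=42 * → r--
[1,6] min(18,12)*5=60 best=60 * → r--
[1,5] min(18,13)*4=52 best=60 → r--
[1,4] min(18,20)*3=54 best=60 → l++
[2,4] min(8,20)*2=16 best=60 → l++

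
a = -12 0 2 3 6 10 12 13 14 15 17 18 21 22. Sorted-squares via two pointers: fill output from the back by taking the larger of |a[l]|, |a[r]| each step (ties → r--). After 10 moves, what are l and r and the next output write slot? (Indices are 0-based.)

[0,13] |-12|<=|22| out[13]=484 → r--
[0,12] |-12|<=|21| out[12]=441 → r--
[0,11] |-12|<=|18| out[11]=324 → r--
[0,10] |-12|<=|17| out[10]=289 → r--
[0,9] |-12|<=|15| out[9]=225 → r--
[0,8] |-12|<=|14| out[8]=196 → r--
[0,7] |-12|<=|13| out[7]=169 → r--
[0,6] |-12|<=|12| out[6]=144 → r--
[0,5] |-12|>|10| out[5]=144 → l++
[1,5] |0|<=|10| out[4]=100 → r--

l=1, r=4, next write slot=3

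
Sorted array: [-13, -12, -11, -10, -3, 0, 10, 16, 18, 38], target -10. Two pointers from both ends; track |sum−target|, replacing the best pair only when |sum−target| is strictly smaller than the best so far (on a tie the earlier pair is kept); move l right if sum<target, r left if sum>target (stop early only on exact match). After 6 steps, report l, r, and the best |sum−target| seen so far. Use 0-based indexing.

[0,9] -13+38=25 d=35 * → r--
[0,8] -13+18=5 d=15 * → r--
[0,7] -13+16=3 d=13 * → r--
[0,6] -13+10=-3 d=7 * → r--
[0,5] -13+0=-13 d=3 * → l++
[1,5] -12+0=-12 d=2 * → l++

l=2, r=5, best |Δ|=2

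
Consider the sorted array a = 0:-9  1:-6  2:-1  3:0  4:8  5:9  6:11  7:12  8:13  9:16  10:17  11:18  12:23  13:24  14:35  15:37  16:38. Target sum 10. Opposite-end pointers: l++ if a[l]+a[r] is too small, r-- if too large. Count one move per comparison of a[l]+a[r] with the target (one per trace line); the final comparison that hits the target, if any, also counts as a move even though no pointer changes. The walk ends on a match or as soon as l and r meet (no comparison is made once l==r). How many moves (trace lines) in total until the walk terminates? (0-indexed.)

9 moves

l=0 r=16: -9+38=29 >10, r--
l=0 r=15: -9+37=28 >10, r--
l=0 r=14: -9+35=26 >10, r--
l=0 r=13: -9+24=15 >10, r--
l=0 r=12: -9+23=14 >10, r--
l=0 r=11: -9+18=9 <10, l++
l=1 r=11: -6+18=12 >10, r--
l=1 r=10: -6+17=11 >10, r--
l=1 r=9: -6+16=10, found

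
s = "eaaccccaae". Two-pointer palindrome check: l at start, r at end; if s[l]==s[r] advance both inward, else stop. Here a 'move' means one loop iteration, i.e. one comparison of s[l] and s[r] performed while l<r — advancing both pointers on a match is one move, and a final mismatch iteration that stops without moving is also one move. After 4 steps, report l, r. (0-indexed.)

l=4, r=5

[0,9] 'e'=='e' → l++,r--
[1,8] 'a'=='a' → l++,r--
[2,7] 'a'=='a' → l++,r--
[3,6] 'c'=='c' → l++,r--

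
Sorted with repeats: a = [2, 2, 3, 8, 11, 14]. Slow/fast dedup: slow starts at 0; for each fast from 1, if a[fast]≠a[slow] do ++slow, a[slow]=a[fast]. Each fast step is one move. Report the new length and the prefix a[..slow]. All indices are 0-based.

length 5; prefix = [2, 3, 8, 11, 14]

slow=0 fast=1: a[fast]=2=a[slow] dup, fast++
slow=0 fast=2: a[fast]=3≠a[slow]=2 write a[1]=3, slow++,fast++
slow=1 fast=3: a[fast]=8≠a[slow]=3 write a[2]=8, slow++,fast++
slow=2 fast=4: a[fast]=11≠a[slow]=8 write a[3]=11, slow++,fast++
slow=3 fast=5: a[fast]=14≠a[slow]=11 write a[4]=14, slow++,fast++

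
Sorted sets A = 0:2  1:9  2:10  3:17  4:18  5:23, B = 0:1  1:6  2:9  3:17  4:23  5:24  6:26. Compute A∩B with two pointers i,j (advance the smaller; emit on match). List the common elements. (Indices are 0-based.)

[i=0,j=0] 2>1 → j++
[i=0,j=1] 2<6 → i++
[i=1,j=1] 9>6 → j++
[i=1,j=2] 9==9 emit → i++,j++
[i=2,j=3] 10<17 → i++
[i=3,j=3] 17==17 emit → i++,j++
[i=4,j=4] 18<23 → i++
[i=5,j=4] 23==23 emit → i++,j++

intersection = [9, 17, 23]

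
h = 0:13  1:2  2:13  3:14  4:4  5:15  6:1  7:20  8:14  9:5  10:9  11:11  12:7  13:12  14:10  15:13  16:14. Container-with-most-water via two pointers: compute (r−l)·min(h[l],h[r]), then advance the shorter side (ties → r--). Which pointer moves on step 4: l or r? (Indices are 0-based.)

[0,16] min(13,14)*16=208 best=208 * → l++
[1,16] min(2,14)*15=30 best=208 → l++
[2,16] min(13,14)*14=182 best=208 → l++
[3,16] min(14,14)*13=182 best=208 → r--

r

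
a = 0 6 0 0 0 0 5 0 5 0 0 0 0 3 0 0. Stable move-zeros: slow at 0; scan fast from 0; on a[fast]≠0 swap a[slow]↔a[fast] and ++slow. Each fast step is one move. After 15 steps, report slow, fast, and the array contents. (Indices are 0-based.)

slow=0 fast=0: a[fast]=0, fast++
slow=0 fast=1: a[fast]=6≠0 swap→a[0]=6, slow++,fast++
slow=1 fast=2: a[fast]=0, fast++
slow=1 fast=3: a[fast]=0, fast++
slow=1 fast=4: a[fast]=0, fast++
slow=1 fast=5: a[fast]=0, fast++
slow=1 fast=6: a[fast]=5≠0 swap→a[1]=5, slow++,fast++
slow=2 fast=7: a[fast]=0, fast++
slow=2 fast=8: a[fast]=5≠0 swap→a[2]=5, slow++,fast++
slow=3 fast=9: a[fast]=0, fast++
slow=3 fast=10: a[fast]=0, fast++
slow=3 fast=11: a[fast]=0, fast++
slow=3 fast=12: a[fast]=0, fast++
slow=3 fast=13: a[fast]=3≠0 swap→a[3]=3, slow++,fast++
slow=4 fast=14: a[fast]=0, fast++

slow=4, fast=15, a=[6, 5, 5, 3, 0, 0, 0, 0, 0, 0, 0, 0, 0, 0, 0, 0]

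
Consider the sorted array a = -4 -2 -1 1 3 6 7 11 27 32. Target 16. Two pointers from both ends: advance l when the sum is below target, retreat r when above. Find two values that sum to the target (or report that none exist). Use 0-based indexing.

[0,9] -4+32=28 >16 → r--
[0,8] -4+27=23 >16 → r--
[0,7] -4+11=7 <16 → l++
[1,7] -2+11=9 <16 → l++
[2,7] -1+11=10 <16 → l++
[3,7] 1+11=12 <16 → l++
[4,7] 3+11=14 <16 → l++
[5,7] 6+11=17 >16 → r--
[5,6] 6+7=13 <16 → l++

no pair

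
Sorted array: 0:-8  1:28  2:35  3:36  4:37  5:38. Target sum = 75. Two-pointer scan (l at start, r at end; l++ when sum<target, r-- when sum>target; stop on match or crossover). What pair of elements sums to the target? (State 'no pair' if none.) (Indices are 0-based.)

(37, 38)

[0,5] -8+38=30 <75 → l++
[1,5] 28+38=66 <75 → l++
[2,5] 35+38=73 <75 → l++
[3,5] 36+38=74 <75 → l++
[4,5] 37+38=75 → found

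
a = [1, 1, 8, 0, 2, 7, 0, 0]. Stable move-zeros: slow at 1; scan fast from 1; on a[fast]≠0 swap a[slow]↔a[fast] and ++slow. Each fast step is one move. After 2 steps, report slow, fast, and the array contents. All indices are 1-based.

(s=1,f=1) a[fast]=1≠0 swap→a[1]=1 → slow++,fast++
(s=2,f=2) a[fast]=1≠0 swap→a[2]=1 → slow++,fast++

slow=3, fast=3, a=[1, 1, 8, 0, 2, 7, 0, 0]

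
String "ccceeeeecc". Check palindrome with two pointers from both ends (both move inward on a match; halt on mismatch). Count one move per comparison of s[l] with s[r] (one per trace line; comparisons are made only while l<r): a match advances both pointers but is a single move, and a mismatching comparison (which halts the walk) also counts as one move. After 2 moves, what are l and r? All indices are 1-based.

l=1 r=10: 'c'=='c', l++,r--
l=2 r=9: 'c'=='c', l++,r--

l=3, r=8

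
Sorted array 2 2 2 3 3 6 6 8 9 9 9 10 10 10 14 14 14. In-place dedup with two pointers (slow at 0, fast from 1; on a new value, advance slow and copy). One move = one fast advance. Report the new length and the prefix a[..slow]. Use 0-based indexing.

slow=0 fast=1: a[fast]=2=a[slow] dup, fast++
slow=0 fast=2: a[fast]=2=a[slow] dup, fast++
slow=0 fast=3: a[fast]=3≠a[slow]=2 write a[1]=3, slow++,fast++
slow=1 fast=4: a[fast]=3=a[slow] dup, fast++
slow=1 fast=5: a[fast]=6≠a[slow]=3 write a[2]=6, slow++,fast++
slow=2 fast=6: a[fast]=6=a[slow] dup, fast++
slow=2 fast=7: a[fast]=8≠a[slow]=6 write a[3]=8, slow++,fast++
slow=3 fast=8: a[fast]=9≠a[slow]=8 write a[4]=9, slow++,fast++
slow=4 fast=9: a[fast]=9=a[slow] dup, fast++
slow=4 fast=10: a[fast]=9=a[slow] dup, fast++
slow=4 fast=11: a[fast]=10≠a[slow]=9 write a[5]=10, slow++,fast++
slow=5 fast=12: a[fast]=10=a[slow] dup, fast++
slow=5 fast=13: a[fast]=10=a[slow] dup, fast++
slow=5 fast=14: a[fast]=14≠a[slow]=10 write a[6]=14, slow++,fast++
slow=6 fast=15: a[fast]=14=a[slow] dup, fast++
slow=6 fast=16: a[fast]=14=a[slow] dup, fast++

length 7; prefix = [2, 3, 6, 8, 9, 10, 14]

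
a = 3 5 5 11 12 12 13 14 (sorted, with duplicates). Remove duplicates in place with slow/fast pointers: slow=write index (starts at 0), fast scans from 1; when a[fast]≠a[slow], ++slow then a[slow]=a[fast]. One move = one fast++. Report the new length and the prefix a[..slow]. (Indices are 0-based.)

slow=0 fast=1: a[fast]=5≠a[slow]=3 write a[1]=5, slow++,fast++
slow=1 fast=2: a[fast]=5=a[slow] dup, fast++
slow=1 fast=3: a[fast]=11≠a[slow]=5 write a[2]=11, slow++,fast++
slow=2 fast=4: a[fast]=12≠a[slow]=11 write a[3]=12, slow++,fast++
slow=3 fast=5: a[fast]=12=a[slow] dup, fast++
slow=3 fast=6: a[fast]=13≠a[slow]=12 write a[4]=13, slow++,fast++
slow=4 fast=7: a[fast]=14≠a[slow]=13 write a[5]=14, slow++,fast++

length 6; prefix = [3, 5, 11, 12, 13, 14]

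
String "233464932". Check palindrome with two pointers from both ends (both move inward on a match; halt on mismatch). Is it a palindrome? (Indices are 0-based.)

not a palindrome (mismatch at 2,6)

l=0 r=8: '2'=='2', l++,r--
l=1 r=7: '3'=='3', l++,r--
l=2 r=6: '3'!='9', stop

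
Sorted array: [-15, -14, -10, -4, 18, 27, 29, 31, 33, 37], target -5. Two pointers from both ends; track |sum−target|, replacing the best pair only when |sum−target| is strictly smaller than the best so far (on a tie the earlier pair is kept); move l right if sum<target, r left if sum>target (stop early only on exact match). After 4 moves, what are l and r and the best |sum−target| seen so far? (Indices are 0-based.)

l=0 r=9: -15+37=22 d=27 *, r--
l=0 r=8: -15+33=18 d=23 *, r--
l=0 r=7: -15+31=16 d=21 *, r--
l=0 r=6: -15+29=14 d=19 *, r--

l=0, r=5, best |Δ|=19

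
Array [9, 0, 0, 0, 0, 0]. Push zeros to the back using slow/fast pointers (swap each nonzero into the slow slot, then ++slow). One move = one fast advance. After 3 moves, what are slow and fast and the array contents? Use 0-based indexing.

slow=1, fast=3, a=[9, 0, 0, 0, 0, 0]

slow=0 fast=0: a[fast]=9≠0 swap→a[0]=9, slow++,fast++
slow=1 fast=1: a[fast]=0, fast++
slow=1 fast=2: a[fast]=0, fast++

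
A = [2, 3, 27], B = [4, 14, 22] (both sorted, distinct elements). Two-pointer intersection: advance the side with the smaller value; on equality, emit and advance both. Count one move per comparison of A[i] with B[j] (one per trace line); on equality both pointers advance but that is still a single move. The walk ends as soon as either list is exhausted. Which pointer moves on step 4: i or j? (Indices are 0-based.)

[i=0,j=0] 2<4 → i++
[i=1,j=0] 3<4 → i++
[i=2,j=0] 27>4 → j++
[i=2,j=1] 27>14 → j++

j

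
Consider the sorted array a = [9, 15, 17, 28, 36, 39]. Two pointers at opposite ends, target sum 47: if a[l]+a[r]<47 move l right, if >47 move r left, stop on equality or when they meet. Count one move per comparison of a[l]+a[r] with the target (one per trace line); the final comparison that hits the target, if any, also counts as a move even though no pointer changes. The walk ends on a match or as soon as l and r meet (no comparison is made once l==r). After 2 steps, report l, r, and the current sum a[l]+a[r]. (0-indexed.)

l=0 r=5: 9+39=48 >47, r--
l=0 r=4: 9+36=45 <47, l++

l=1, r=4, sum=51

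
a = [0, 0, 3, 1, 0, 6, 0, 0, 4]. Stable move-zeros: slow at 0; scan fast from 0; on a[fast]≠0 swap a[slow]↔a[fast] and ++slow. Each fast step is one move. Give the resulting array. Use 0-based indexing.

[3, 1, 6, 4, 0, 0, 0, 0, 0]

(s=0,f=0) a[fast]=0 → fast++
(s=0,f=1) a[fast]=0 → fast++
(s=0,f=2) a[fast]=3≠0 swap→a[0]=3 → slow++,fast++
(s=1,f=3) a[fast]=1≠0 swap→a[1]=1 → slow++,fast++
(s=2,f=4) a[fast]=0 → fast++
(s=2,f=5) a[fast]=6≠0 swap→a[2]=6 → slow++,fast++
(s=3,f=6) a[fast]=0 → fast++
(s=3,f=7) a[fast]=0 → fast++
(s=3,f=8) a[fast]=4≠0 swap→a[3]=4 → slow++,fast++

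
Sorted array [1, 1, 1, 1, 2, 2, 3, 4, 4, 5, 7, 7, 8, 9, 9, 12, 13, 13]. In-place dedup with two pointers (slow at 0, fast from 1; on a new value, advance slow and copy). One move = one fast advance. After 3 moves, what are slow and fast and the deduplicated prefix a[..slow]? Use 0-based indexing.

(s=0,f=1) a[fast]=1=a[slow] dup → fast++
(s=0,f=2) a[fast]=1=a[slow] dup → fast++
(s=0,f=3) a[fast]=1=a[slow] dup → fast++

slow=0, fast=4, prefix=[1]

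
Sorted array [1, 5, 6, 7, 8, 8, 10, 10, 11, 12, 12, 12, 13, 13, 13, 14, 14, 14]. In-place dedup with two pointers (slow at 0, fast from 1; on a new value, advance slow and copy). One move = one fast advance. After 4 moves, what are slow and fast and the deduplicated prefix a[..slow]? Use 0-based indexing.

slow=4, fast=5, prefix=[1, 5, 6, 7, 8]

slow=0 fast=1: a[fast]=5≠a[slow]=1 write a[1]=5, slow++,fast++
slow=1 fast=2: a[fast]=6≠a[slow]=5 write a[2]=6, slow++,fast++
slow=2 fast=3: a[fast]=7≠a[slow]=6 write a[3]=7, slow++,fast++
slow=3 fast=4: a[fast]=8≠a[slow]=7 write a[4]=8, slow++,fast++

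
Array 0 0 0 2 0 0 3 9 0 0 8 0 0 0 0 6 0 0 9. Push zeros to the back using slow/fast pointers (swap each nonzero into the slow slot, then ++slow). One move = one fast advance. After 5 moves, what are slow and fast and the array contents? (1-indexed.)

slow=2, fast=6, a=[2, 0, 0, 0, 0, 0, 3, 9, 0, 0, 8, 0, 0, 0, 0, 6, 0, 0, 9]

(s=1,f=1) a[fast]=0 → fast++
(s=1,f=2) a[fast]=0 → fast++
(s=1,f=3) a[fast]=0 → fast++
(s=1,f=4) a[fast]=2≠0 swap→a[1]=2 → slow++,fast++
(s=2,f=5) a[fast]=0 → fast++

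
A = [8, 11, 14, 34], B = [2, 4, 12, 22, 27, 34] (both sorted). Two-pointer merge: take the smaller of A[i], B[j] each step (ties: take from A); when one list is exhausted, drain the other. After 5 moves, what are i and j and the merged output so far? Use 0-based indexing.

[i=0,j=0] A[i]=8>B[j]=2 take 2 → j++
[i=0,j=1] A[i]=8>B[j]=4 take 4 → j++
[i=0,j=2] A[i]=8<=B[j]=12 take 8 → i++
[i=1,j=2] A[i]=11<=B[j]=12 take 11 → i++
[i=2,j=2] A[i]=14>B[j]=12 take 12 → j++

i=2, j=3, merged so far=[2, 4, 8, 11, 12]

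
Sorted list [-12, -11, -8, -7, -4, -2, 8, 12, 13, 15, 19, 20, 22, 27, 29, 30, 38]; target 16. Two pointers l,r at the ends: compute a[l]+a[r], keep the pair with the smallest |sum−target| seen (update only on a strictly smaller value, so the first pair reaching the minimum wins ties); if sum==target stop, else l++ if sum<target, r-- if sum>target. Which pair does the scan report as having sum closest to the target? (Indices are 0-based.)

pair (-11, 27) with sum 16 (|Δ|=0)

[0,16] -12+38=26 d=10 * → r--
[0,15] -12+30=18 d=2 * → r--
[0,14] -12+29=17 d=1 * → r--
[0,13] -12+27=15 d=1 → l++
[1,13] -11+27=16 d=0 * → stop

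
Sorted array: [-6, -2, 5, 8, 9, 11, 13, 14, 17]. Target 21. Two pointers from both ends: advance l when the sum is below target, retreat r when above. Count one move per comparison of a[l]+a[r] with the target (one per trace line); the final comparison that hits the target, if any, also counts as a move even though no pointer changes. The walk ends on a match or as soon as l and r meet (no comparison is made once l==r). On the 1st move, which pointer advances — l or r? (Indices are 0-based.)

l

[0,8] -6+17=11 <21 → l++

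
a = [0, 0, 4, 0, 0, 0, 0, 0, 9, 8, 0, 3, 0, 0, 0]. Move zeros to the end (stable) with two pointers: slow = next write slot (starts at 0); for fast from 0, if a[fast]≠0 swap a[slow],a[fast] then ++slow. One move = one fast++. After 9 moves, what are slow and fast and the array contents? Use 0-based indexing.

(s=0,f=0) a[fast]=0 → fast++
(s=0,f=1) a[fast]=0 → fast++
(s=0,f=2) a[fast]=4≠0 swap→a[0]=4 → slow++,fast++
(s=1,f=3) a[fast]=0 → fast++
(s=1,f=4) a[fast]=0 → fast++
(s=1,f=5) a[fast]=0 → fast++
(s=1,f=6) a[fast]=0 → fast++
(s=1,f=7) a[fast]=0 → fast++
(s=1,f=8) a[fast]=9≠0 swap→a[1]=9 → slow++,fast++

slow=2, fast=9, a=[4, 9, 0, 0, 0, 0, 0, 0, 0, 8, 0, 3, 0, 0, 0]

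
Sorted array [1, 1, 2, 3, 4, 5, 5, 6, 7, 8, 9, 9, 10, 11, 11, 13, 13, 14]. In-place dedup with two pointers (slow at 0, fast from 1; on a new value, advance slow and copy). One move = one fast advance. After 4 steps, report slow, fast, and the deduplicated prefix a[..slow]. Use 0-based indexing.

(s=0,f=1) a[fast]=1=a[slow] dup → fast++
(s=0,f=2) a[fast]=2≠a[slow]=1 write a[1]=2 → slow++,fast++
(s=1,f=3) a[fast]=3≠a[slow]=2 write a[2]=3 → slow++,fast++
(s=2,f=4) a[fast]=4≠a[slow]=3 write a[3]=4 → slow++,fast++

slow=3, fast=5, prefix=[1, 2, 3, 4]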